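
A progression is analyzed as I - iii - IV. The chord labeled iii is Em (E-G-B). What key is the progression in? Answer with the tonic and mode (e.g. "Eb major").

The chord Em is a minor triad rooted on E; its label is iii.
Counting down 2 scale steps from E places the tonic on C; a minor triad on degree 3 is diatonic only in major.

C major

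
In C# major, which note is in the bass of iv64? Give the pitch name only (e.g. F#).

C#

iv in C# major has root F#; the chord is F#-A-C#.
The figure 64 means second inversion — the fifth is in the bass.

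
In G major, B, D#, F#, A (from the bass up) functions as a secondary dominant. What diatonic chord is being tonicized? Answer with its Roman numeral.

vi

The chord is a dominant seventh chord on B.
A dominant resolves down a perfect fifth: B → E. In G major, E is scale degree 6, i.e. vi.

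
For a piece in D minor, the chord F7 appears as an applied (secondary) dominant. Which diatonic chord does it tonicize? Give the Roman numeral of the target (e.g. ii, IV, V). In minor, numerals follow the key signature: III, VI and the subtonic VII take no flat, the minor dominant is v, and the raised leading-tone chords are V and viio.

VI

The chord is a dominant seventh chord on F.
A dominant resolves down a perfect fifth: F → Bb. In D minor, Bb is scale degree 6, i.e. VI.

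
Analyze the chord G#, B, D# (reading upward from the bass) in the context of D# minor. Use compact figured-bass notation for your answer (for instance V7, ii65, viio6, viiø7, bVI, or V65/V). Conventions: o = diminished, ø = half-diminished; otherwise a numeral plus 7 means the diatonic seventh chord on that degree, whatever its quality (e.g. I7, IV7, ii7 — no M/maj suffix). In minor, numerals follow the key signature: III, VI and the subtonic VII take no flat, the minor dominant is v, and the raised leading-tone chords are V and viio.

iv

The pitches G#-B-D# form a minor triad rooted on G#.
In D# minor, G# is the subdominant; the diatonic minor triad there is iv.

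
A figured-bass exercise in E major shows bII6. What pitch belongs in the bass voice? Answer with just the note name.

A

bII in E major has root F; the chord is F-A-C.
The figure 6 means first inversion — the third is in the bass.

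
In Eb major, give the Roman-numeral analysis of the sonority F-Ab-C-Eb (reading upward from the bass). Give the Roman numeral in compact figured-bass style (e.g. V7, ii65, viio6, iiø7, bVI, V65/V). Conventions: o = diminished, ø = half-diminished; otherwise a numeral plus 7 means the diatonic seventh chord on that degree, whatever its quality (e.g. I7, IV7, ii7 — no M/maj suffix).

Stacked in thirds the chord is F-Ab-C-Eb: a minor seventh chord on F.
F is scale degree 2 in Eb major, and a minor seventh chord on that degree is written ii7.

ii7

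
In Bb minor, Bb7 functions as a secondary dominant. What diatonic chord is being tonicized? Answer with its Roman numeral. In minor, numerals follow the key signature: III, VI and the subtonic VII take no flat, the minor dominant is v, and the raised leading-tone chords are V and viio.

iv

The chord is a dominant seventh chord on Bb.
A dominant resolves down a perfect fifth: Bb → Eb. In Bb minor, Eb is scale degree 4, i.e. iv.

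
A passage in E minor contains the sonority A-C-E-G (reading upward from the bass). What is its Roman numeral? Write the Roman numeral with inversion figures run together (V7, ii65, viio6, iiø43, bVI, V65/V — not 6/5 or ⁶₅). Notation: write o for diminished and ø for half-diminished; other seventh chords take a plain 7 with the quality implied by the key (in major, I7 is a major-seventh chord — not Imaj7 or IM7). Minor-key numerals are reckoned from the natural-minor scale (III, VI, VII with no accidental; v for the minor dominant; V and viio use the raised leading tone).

Stacked in thirds the chord is A-C-E-G: a minor seventh chord on A.
In E minor, A is the subdominant; the diatonic minor seventh chord there is iv7.

iv7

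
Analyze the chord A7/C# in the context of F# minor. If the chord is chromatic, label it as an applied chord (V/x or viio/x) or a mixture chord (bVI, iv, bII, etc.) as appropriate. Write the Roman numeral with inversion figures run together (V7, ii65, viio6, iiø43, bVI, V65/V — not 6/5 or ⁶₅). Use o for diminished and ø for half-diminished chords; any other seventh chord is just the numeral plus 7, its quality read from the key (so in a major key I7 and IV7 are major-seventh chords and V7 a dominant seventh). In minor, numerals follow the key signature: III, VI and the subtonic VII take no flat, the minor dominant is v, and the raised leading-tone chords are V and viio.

Stacked in thirds the chord is A-C#-E-G: a dominant seventh chord on A.
A is not a diatonic chord root with this quality in F# minor, but it lies a perfect fifth above D (VI), so the chord functions as an applied dominant of VI.
With C# in the bass the chord is in first inversion, so the figured bass is 65.

V65/VI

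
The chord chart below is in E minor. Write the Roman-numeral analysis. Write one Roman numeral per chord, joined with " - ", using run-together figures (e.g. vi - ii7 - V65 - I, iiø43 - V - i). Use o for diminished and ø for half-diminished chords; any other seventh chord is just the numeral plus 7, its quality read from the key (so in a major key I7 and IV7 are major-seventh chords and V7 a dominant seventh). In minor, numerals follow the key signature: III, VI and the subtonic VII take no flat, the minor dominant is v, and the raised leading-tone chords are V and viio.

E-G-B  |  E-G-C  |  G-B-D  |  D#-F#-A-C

i - VI6 - III - viio7

E-G-B: minor triad on E = scale degree 1 → i.
E-G-C has root C, degree 6 in E minor, so VI6.
G-B-D has root G, degree 3 in E minor, so III.
D#-F#-A-C has root D#, degree 7 in E minor, so viio7.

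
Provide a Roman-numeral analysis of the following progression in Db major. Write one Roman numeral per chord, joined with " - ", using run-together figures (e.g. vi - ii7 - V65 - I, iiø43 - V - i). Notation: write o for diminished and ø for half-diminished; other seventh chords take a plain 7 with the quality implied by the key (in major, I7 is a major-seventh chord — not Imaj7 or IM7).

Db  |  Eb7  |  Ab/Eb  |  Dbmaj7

I - V7/V - V64 - I7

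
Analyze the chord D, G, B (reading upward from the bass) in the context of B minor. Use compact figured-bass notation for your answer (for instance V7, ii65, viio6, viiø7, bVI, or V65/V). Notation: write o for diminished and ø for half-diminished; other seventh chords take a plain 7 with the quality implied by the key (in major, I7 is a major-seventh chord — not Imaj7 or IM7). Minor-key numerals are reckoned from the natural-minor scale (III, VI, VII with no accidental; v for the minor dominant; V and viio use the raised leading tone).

VI64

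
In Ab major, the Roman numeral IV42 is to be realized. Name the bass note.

C

IV in Ab major has root Db; the chord is Db-F-Ab-C.
The figure 42 means third inversion — the seventh is in the bass.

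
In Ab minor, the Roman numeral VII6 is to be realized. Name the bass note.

Bb

VII in Ab minor has root Gb; the chord is Gb-Bb-Db.
The figure 6 means first inversion — the third is in the bass.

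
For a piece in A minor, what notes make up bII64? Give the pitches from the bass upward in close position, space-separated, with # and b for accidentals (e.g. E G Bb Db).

F Bb D

bII64 is the Neapolitan chord — a major triad on the lowered second degree. In A minor that root is Bb.
So the chord is Bb-D-F, a major triad.
With the 64 figure the chord is in second inversion; from the bass F upward in close position it reads F-Bb-D.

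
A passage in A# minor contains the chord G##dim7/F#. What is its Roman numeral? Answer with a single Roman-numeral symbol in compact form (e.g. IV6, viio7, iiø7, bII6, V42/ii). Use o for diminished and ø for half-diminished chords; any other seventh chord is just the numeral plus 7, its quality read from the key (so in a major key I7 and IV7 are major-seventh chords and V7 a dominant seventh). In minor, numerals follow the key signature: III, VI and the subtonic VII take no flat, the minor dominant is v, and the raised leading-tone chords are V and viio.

viio42

Stacked in thirds the chord is G##-B#-D#-F#: a fully diminished seventh chord on G##.
In A# minor, G## is the leading tone; the diatonic fully diminished seventh chord there is viio7.
With F# in the bass the chord is in third inversion, so the figured bass is 42.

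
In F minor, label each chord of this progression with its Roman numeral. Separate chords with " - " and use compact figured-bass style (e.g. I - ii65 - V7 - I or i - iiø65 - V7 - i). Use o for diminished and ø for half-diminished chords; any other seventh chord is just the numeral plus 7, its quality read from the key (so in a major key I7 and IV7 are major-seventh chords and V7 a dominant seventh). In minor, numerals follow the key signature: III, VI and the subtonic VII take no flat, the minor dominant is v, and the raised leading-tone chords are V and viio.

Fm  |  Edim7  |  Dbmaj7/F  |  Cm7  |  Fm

Fm: minor triad on F = scale degree 1 → i.
Edim7: fully diminished seventh chord on E = scale degree 7 → viio7.
Dbmaj7/F has root Db, degree 6 in F minor, so VI65.
Cm7: minor seventh chord on C = scale degree 5 → v7.
Fm has root F, degree 1 in F minor, so i.

i - viio7 - VI65 - v7 - i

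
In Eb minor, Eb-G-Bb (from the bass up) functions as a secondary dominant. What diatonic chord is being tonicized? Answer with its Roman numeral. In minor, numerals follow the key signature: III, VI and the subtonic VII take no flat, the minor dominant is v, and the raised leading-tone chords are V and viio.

iv

The chord is a major triad on Eb.
A dominant resolves down a perfect fifth: Eb → Ab. In Eb minor, Ab is scale degree 4, i.e. iv.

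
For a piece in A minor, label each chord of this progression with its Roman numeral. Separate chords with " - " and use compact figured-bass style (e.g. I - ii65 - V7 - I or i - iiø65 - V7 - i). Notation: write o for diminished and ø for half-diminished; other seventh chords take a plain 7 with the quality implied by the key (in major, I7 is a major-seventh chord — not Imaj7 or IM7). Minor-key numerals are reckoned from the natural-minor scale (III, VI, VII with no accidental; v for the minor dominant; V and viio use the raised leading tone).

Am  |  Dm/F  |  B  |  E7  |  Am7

Am: minor triad on A = scale degree 1 → i.
Dm/F: minor triad on D = scale degree 4 → iv6.
B: a major triad on B, the applied dominant of V → V/V.
E7: root E is the dominant; dominant seventh chord there is V7.
Am7 has root A, degree 1 in A minor, so i7.

i - iv6 - V/V - V7 - i7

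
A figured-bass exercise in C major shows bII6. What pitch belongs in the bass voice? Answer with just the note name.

F

bII in C major has root Db; the chord is Db-F-Ab.
The figure 6 means first inversion — the third is in the bass.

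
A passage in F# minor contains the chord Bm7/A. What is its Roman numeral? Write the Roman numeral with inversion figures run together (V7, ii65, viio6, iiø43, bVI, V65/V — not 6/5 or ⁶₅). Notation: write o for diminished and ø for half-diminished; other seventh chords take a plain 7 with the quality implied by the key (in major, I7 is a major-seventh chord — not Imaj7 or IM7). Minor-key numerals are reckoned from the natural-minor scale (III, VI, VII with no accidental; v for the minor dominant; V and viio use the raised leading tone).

iv42

Stacked in thirds the chord is B-D-F#-A: a minor seventh chord on B.
In F# minor, B is the subdominant; the diatonic minor seventh chord there is iv7.
With A in the bass the chord is in third inversion, so the figured bass is 42.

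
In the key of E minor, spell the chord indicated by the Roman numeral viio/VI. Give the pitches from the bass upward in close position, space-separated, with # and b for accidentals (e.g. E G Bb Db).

The slash marks an applied leading-tone chord: viio of VI. In E minor, VI is C, so the leading tone to it is B, a half step below.
Building a diminished triad on B gives B-D-F.

B D F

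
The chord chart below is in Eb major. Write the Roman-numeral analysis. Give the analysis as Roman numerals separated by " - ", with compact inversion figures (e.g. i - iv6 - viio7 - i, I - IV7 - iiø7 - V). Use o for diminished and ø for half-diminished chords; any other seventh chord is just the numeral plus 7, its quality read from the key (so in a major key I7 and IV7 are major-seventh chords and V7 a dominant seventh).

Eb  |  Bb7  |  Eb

I - V7 - I

Eb: root Eb is the tonic; major triad there is I.
Bb7: dominant seventh chord on Bb = scale degree 5 → V7.
Eb: root Eb is the tonic; major triad there is I.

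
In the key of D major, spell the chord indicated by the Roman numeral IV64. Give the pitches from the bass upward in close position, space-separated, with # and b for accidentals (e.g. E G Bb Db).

D G B

In D major, the subdominant is G, and the diatonic chord built there is a major triad.
Stacking thirds from G gives G-B-D.
With the 64 figure the chord is in second inversion; from the bass D upward in close position it reads D-G-B.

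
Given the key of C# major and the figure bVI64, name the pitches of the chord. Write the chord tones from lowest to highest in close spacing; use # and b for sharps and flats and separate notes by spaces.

bVI64 is a major triad on the lowered sixth degree, borrowed from the parallel minor. In C# major that root is A.
So the chord is A-C#-E, a major triad.
The figured bass 64 indicates second inversion, placing the fifth (E) in the bass: E-A-C#.

E A C#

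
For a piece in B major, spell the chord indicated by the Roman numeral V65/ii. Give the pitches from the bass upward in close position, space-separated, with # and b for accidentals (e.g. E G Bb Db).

B# D# F# G#

The slash means an applied dominant: we want the dominant of ii. In B major, ii is C# minor, and its dominant is built on G#.
Building a dominant seventh chord on G# gives G#-B#-D#-F#.
With the 65 figure the chord is in first inversion; from the bass B# upward in close position it reads B#-D#-F#-G#.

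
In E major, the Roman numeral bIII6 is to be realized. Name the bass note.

bIII in E major has root G; the chord is G-B-D.
The figure 6 means first inversion — the third is in the bass.

B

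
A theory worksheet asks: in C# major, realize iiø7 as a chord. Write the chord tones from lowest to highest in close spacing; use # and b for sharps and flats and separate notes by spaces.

D# F# A C#

Scale degree 2 in C# major is D#; here the chord built on it is altered to a half-diminished seventh chord. iiø7 is the half-diminished supertonic seventh, borrowed from the parallel minor.
So the chord is D#-F#-A-C#, a half-diminished seventh chord.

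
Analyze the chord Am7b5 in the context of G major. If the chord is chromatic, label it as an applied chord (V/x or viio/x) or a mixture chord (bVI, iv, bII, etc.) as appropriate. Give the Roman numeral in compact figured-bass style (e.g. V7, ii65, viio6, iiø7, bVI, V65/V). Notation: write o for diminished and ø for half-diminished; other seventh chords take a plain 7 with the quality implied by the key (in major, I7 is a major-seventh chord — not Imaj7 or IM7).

Stacked in thirds the chord is A-C-Eb-G: a half-diminished seventh chord on A.
A is the second degree of G major. This is the half-diminished supertonic seventh, borrowed from the parallel minor.

iiø7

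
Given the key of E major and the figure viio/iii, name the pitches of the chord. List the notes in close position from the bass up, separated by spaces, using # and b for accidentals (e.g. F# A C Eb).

viio/iii is a secondary leading-tone chord. The target iii is G# in E major; the applied chord is rooted a semitone below, on F##.
Building a diminished triad on F## gives F##-A#-C#.

F## A# C#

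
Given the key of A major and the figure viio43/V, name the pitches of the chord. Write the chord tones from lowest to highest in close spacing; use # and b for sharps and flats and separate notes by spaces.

viio43/V is a secondary leading-tone chord. The target V is E in A major; the applied chord is rooted a semitone below, on D#.
Building a fully diminished seventh chord on D# gives D#-F#-A-C.
The figured bass 43 indicates second inversion, placing the fifth (A) in the bass: A-C-D#-F#.

A C D# F#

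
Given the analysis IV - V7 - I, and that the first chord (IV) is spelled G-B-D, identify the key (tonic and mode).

The chord G is a major triad rooted on G; its label is IV.
Counting down 3 scale steps from G places the tonic on D; a major triad on degree 4 is diatonic only in major.

D major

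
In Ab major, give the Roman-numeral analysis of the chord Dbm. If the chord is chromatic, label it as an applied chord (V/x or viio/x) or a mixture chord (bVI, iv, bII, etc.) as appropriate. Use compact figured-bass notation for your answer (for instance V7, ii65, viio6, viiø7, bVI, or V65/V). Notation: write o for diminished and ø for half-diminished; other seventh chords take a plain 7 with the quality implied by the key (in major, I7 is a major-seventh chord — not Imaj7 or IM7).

iv

The pitches Db-Fb-Ab form a minor triad rooted on Db.
Db is the fourth degree of Ab major. This is the minor subdominant, borrowed from the parallel minor.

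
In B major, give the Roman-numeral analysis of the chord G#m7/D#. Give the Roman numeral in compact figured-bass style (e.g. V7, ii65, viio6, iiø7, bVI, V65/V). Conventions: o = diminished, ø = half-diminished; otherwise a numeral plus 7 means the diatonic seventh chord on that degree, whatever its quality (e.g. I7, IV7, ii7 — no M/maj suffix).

Stacked in thirds the chord is G#-B-D#-F#: a minor seventh chord on G#.
G# is scale degree 6 in B major, and a minor seventh chord on that degree is written vi7.
With D# in the bass the chord is in second inversion, so the figured bass is 43.

vi43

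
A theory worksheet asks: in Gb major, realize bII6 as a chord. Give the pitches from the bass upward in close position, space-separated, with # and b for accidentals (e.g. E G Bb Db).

Scale degree 2 in Gb major is Ab; lowering it a half step gives Abb. bII6 is the Neapolitan sixth — a major triad on the lowered second degree, here in its customary first inversion.
So the chord is Abb-Cb-Ebb.
The figured bass 6 indicates first inversion, placing the third (Cb) in the bass: Cb-Ebb-Abb.

Cb Ebb Abb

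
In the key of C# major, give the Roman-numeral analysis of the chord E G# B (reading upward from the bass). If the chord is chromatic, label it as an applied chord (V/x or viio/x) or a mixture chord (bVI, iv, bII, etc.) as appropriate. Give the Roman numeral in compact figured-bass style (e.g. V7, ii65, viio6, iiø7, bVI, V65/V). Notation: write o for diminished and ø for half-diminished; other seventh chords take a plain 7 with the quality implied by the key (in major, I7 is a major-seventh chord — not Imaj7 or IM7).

The pitches E-G#-B form a major triad rooted on E.
E is the lowered third degree of C# major (diatonic 3 would be E#). This is a major triad on the lowered third degree, borrowed from the parallel minor.

bIII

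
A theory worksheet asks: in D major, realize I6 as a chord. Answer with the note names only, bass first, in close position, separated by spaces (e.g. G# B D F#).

In D major, the tonic is D, and the diatonic chord built there is a major triad.
Stacking thirds from D gives D-F#-A.
With the 6 figure the chord is in first inversion; from the bass F# upward in close position it reads F#-A-D.

F# A D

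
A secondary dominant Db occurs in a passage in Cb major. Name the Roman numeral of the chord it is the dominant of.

V

The chord is a major triad on Db.
A dominant resolves down a perfect fifth: Db → Gb. In Cb major, Gb is scale degree 5, i.e. V.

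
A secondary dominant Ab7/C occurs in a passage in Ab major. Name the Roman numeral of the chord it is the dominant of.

The chord is a dominant seventh chord on Ab.
A dominant resolves down a perfect fifth: Ab → Db. In Ab major, Db is scale degree 4, i.e. IV.

IV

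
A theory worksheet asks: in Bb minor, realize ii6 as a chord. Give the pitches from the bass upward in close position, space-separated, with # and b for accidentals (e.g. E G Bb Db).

Eb G C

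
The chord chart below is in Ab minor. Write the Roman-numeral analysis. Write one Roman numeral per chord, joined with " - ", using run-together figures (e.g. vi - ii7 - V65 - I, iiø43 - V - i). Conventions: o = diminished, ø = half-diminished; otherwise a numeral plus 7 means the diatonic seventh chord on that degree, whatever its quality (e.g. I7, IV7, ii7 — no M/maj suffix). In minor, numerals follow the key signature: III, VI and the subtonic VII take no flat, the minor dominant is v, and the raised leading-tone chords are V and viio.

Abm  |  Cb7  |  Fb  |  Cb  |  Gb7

i - V7/VI - VI - III - VII7

Abm: minor triad on Ab = scale degree 1 → i.
Cb7: a dominant seventh chord on Cb, the applied dominant of VI → V7/VI.
Fb: root Fb is the submediant; major triad there is VI.
Cb: major triad on Cb = scale degree 3 → III.
Gb7: root Gb is the subtonic; dominant seventh chord there is VII7.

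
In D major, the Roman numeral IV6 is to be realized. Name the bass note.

IV in D major has root G; the chord is G-B-D.
The figure 6 means first inversion — the third is in the bass.

B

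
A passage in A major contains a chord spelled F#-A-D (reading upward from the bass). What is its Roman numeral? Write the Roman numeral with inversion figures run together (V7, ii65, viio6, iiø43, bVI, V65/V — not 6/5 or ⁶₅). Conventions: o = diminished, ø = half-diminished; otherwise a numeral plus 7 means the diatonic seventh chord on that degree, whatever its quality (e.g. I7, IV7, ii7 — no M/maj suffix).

The pitches D-F#-A form a major triad rooted on D.
D is scale degree 4 in A major, and a major triad on that degree is written IV.
With F# in the bass the chord is in first inversion, so the figured bass is 6.

IV6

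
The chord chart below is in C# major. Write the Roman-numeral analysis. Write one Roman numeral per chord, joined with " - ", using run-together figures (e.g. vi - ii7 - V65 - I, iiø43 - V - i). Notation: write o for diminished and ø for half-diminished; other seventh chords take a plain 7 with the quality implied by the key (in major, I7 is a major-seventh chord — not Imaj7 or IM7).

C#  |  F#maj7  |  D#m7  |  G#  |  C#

C#: root C# is the tonic; major triad there is I.
F#maj7 has root F#, degree 4 in C# major, so IV7.
D#m7: root D# is the supertonic; minor seventh chord there is ii7.
G# has root G#, degree 5 in C# major, so V.
C#: major triad on C# = scale degree 1 → I.

I - IV7 - ii7 - V - I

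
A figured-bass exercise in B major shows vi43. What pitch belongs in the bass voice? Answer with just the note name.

vi in B major has root G#; the chord is G#-B-D#-F#.
The figure 43 means second inversion — the fifth is in the bass.

D#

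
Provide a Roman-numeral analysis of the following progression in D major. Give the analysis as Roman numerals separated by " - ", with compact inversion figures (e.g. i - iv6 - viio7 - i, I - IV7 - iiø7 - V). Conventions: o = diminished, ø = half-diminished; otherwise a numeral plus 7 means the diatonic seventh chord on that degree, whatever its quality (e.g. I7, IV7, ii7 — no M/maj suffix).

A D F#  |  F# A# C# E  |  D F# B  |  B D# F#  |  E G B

I64 - V7/vi - vi6 - V/ii - ii

A-D-F#: major triad on D = scale degree 1 → I64.
F#-A#-C#-E: a dominant seventh chord on F#, the applied dominant of vi → V7/vi.
D-F#-B: minor triad on B = scale degree 6 → vi6.
B-D#-F#: chromatic; B is V of ii, so V/ii.
E-G-B has root E, degree 2 in D major, so ii.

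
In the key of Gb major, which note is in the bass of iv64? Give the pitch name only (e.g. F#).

Gb

iv in Gb major has root Cb; the chord is Cb-Ebb-Gb.
The figure 64 means second inversion — the fifth is in the bass.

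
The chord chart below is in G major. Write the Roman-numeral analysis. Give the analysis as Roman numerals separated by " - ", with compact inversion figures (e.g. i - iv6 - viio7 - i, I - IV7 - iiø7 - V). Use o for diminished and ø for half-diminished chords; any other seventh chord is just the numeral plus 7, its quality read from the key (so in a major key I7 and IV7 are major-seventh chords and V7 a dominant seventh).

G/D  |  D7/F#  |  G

G/D: root G is the tonic; major triad there is I64.
D7/F#: dominant seventh chord on D = scale degree 5 → V65.
G: major triad on G = scale degree 1 → I.

I64 - V65 - I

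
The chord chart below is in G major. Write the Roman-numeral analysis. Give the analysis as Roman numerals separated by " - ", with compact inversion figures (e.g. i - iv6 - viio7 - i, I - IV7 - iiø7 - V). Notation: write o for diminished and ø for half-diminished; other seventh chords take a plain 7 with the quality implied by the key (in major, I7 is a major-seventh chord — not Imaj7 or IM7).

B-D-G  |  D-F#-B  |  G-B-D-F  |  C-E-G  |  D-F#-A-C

B-D-G has root G, degree 1 in G major, so I6.
D-F#-B has root B, degree 3 in G major, so iii6.
G-B-D-F: a dominant seventh chord on G, the applied dominant of IV → V7/IV.
C-E-G: root C is the subdominant; major triad there is IV.
D-F#-A-C has root D, degree 5 in G major, so V7.

I6 - iii6 - V7/IV - IV - V7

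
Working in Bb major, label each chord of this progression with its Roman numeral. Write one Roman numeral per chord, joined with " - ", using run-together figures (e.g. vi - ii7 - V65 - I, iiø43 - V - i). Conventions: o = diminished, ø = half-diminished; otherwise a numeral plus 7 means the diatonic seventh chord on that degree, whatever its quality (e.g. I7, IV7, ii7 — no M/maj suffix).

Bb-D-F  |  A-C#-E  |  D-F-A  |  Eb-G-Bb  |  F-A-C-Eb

I - V/iii - iii - IV - V7

Bb-D-F: major triad on Bb = scale degree 1 → I.
A-C#-E is the secondary dominant of iii (major triad on A): V/iii.
D-F-A: root D is the mediant; minor triad there is iii.
Eb-G-Bb has root Eb, degree 4 in Bb major, so IV.
F-A-C-Eb: dominant seventh chord on F = scale degree 5 → V7.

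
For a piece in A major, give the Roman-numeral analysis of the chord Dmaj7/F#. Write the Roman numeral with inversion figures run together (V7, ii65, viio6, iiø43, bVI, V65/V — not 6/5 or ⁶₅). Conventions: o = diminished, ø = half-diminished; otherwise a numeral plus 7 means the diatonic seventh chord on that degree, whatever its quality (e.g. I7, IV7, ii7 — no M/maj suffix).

Stacked in thirds the chord is D-F#-A-C#: a major seventh chord on D.
D is scale degree 4 in A major, and a major seventh chord on that degree is written IV7.
With F# in the bass the chord is in first inversion, so the figured bass is 65.

IV65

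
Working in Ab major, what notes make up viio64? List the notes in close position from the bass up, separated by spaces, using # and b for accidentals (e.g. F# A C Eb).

Db G Bb

In Ab major, scale degree 7 is G, and the diatonic chord built there is a diminished triad.
That chord is spelled G-Bb-Db.
The figured bass 64 indicates second inversion, placing the fifth (Db) in the bass: Db-G-Bb.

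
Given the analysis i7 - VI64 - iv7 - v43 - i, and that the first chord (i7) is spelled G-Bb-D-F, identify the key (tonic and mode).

G minor

The chord Gm7 is a minor seventh chord rooted on G; its label is i7.
If G is scale degree 1 and the mode makes that degree carry a minor seventh chord, the tonic is G and the mode is minor.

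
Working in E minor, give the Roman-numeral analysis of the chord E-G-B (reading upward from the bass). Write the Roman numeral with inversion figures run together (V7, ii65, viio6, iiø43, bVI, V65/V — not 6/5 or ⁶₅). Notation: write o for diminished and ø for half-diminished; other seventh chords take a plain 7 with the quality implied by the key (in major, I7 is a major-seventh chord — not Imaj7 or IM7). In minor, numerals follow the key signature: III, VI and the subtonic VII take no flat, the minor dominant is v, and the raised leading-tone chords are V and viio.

The pitches E-G-B form a minor triad rooted on E.
E is scale degree 1 in E minor, and a minor triad on that degree is written i.

i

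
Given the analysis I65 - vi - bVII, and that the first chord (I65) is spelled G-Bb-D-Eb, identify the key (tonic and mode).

Eb major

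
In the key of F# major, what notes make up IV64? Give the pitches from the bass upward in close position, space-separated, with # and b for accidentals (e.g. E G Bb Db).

The numeral's case and figure indicate a major triad. In F# major its root, scale degree 4, is B.
Stacking thirds from B gives B-D#-F#.
The figured bass 64 indicates second inversion, placing the fifth (F#) in the bass: F#-B-D#.

F# B D#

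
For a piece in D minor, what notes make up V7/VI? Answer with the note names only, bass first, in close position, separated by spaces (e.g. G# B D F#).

V7/VI is a secondary dominant — the dominant seventh of VI. VI in D minor is Bb, so the applied chord's root is F, a perfect fifth above.
Building a dominant seventh chord on F gives F-A-C-Eb.

F A C Eb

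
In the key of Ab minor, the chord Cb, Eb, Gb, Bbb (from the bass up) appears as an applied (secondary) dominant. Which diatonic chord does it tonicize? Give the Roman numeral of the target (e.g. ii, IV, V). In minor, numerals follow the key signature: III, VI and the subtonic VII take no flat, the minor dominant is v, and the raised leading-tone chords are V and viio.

VI

The chord is a dominant seventh chord on Cb.
A dominant resolves down a perfect fifth: Cb → Fb. In Ab minor, Fb is scale degree 6, i.e. VI.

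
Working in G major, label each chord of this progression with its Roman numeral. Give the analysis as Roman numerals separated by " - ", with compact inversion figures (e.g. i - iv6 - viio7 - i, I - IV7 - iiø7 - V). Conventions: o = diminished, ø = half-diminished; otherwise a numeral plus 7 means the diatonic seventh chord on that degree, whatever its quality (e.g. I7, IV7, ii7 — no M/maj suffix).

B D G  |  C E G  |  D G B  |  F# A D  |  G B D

B-D-G: major triad on G = scale degree 1 → I6.
C-E-G has root C, degree 4 in G major, so IV.
D-G-B: major triad on G = scale degree 1 → I64.
F#-A-D: root D is the dominant; major triad there is V6.
G-B-D: root G is the tonic; major triad there is I.

I6 - IV - I64 - V6 - I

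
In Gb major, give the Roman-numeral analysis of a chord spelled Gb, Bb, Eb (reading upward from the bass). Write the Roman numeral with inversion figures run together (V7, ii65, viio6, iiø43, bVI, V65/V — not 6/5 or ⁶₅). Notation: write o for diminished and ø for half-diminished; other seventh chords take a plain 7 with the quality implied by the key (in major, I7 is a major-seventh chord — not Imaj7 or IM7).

Stacked in thirds the chord is Eb-Gb-Bb: a minor triad on Eb.
Eb is scale degree 6 in Gb major, and a minor triad on that degree is written vi.
With Gb in the bass the chord is in first inversion, so the figured bass is 6.

vi6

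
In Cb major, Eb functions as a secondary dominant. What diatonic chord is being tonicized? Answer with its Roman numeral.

The chord is a major triad on Eb.
A dominant resolves down a perfect fifth: Eb → Ab. In Cb major, Ab is scale degree 6, i.e. vi.

vi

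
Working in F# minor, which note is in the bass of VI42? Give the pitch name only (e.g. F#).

VI in F# minor has root D; the chord is D-F#-A-C#.
The figure 42 means third inversion — the seventh is in the bass.

C#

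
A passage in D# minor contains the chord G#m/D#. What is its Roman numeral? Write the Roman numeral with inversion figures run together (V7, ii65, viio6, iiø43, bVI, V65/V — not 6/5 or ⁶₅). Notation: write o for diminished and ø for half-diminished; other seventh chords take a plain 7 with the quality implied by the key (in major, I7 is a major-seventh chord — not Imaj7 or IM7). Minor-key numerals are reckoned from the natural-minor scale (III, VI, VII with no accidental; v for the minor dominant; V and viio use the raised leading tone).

Stacked in thirds the chord is G#-B-D#: a minor triad on G#.
G# is scale degree 4 in D# minor, and a minor triad on that degree is written iv.
With D# in the bass the chord is in second inversion, so the figured bass is 64.

iv64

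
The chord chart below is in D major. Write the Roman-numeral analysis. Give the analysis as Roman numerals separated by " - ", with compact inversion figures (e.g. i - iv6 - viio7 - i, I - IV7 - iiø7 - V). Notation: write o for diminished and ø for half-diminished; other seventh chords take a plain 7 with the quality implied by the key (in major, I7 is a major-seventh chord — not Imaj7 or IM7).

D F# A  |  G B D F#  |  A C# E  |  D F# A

I - IV7 - V - I

D-F#-A: root D is the tonic; major triad there is I.
G-B-D-F#: major seventh chord on G = scale degree 4 → IV7.
A-C#-E: root A is the dominant; major triad there is V.
D-F#-A: root D is the tonic; major triad there is I.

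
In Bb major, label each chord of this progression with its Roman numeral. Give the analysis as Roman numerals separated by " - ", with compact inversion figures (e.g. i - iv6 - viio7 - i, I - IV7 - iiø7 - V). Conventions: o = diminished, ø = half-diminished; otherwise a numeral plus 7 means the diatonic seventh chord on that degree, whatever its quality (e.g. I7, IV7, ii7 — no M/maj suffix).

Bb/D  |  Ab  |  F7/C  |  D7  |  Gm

I6 - bVII - V43 - V7/vi - vi

Bb/D has root Bb, degree 1 in Bb major, so I6.
Ab: major triad on Ab — chromatic; bVII (borrowed from the parallel minor).
F7/C: root F is the dominant; dominant seventh chord there is V43.
D7: a dominant seventh chord on D, the applied dominant of vi → V7/vi.
Gm: minor triad on G = scale degree 6 → vi.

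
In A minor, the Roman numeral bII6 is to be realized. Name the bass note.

bII in A minor has root Bb; the chord is Bb-D-F.
The figure 6 means first inversion — the third is in the bass.

D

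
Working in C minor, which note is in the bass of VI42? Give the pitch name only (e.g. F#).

G

VI in C minor has root Ab; the chord is Ab-C-Eb-G.
The figure 42 means third inversion — the seventh is in the bass.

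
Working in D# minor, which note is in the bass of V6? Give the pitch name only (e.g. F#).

C##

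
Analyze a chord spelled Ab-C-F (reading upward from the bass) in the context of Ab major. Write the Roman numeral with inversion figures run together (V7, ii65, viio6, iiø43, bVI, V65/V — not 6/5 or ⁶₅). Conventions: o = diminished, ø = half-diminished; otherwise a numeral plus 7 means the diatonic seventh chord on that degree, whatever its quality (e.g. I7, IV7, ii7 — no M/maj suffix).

vi6

Stacked in thirds the chord is F-Ab-C: a minor triad on F.
In Ab major, F is the submediant; the diatonic minor triad there is vi.
With Ab in the bass the chord is in first inversion, so the figured bass is 6.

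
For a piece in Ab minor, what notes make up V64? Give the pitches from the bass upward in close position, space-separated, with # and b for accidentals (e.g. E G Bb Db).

Bb Eb G

In Ab minor, scale degree 5 is Eb. The dominant is major (leading tone raised), so V is a major triad.
Stacking thirds from Eb gives Eb-G-Bb.
With the 64 figure the chord is in second inversion; from the bass Bb upward in close position it reads Bb-Eb-G.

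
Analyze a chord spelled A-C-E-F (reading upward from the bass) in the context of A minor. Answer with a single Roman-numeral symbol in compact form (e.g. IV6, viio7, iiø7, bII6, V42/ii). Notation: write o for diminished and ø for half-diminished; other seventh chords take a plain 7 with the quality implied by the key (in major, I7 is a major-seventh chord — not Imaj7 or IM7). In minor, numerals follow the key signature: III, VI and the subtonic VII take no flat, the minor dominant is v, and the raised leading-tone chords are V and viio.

VI65

Stacked in thirds the chord is F-A-C-E: a major seventh chord on F.
F is scale degree 6 in A minor, and a major seventh chord on that degree is written VI7.
With A in the bass the chord is in first inversion, so the figured bass is 65.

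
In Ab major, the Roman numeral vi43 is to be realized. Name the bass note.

vi in Ab major has root F; the chord is F-Ab-C-Eb.
The figure 43 means second inversion — the fifth is in the bass.

C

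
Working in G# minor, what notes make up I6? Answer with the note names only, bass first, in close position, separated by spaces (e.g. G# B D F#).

B# D# G#

Scale degree 1 in G# minor is G#; here the chord built on it is altered to a major triad. I6 is the major tonic (Picardy third), borrowed from the parallel major.
So the chord is G#-B#-D#, a major triad.
With the 6 figure the chord is in first inversion; from the bass B# upward in close position it reads B#-D#-G#.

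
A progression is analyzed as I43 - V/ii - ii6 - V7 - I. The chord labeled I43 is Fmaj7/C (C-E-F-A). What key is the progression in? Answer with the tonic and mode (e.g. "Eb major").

F major

The anchor chord is a major seventh chord on F, labeled I43.
If F is scale degree 1 and the mode makes that degree carry a major seventh chord, the tonic is F and the mode is major.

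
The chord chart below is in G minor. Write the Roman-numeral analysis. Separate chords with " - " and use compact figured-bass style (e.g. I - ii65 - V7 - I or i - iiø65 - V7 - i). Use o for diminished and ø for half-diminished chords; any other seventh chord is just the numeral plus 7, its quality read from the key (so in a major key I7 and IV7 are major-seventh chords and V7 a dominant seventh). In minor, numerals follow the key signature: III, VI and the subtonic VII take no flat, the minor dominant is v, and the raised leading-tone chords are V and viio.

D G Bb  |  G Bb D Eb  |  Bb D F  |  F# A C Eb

i64 - VI65 - III - viio7

D-G-Bb has root G, degree 1 in G minor, so i64.
G-Bb-D-Eb: root Eb is the submediant; major seventh chord there is VI65.
Bb-D-F has root Bb, degree 3 in G minor, so III.
F#-A-C-Eb has root F#, degree 7 in G minor, so viio7.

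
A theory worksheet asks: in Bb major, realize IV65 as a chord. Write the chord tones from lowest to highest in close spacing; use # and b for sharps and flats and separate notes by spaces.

The numeral's case and figure indicate a major seventh chord. In Bb major its root, the subdominant, is Eb.
Stacking thirds from Eb gives Eb-G-Bb-D.
The figured bass 65 indicates first inversion, placing the third (G) in the bass: G-Bb-D-Eb.

G Bb D Eb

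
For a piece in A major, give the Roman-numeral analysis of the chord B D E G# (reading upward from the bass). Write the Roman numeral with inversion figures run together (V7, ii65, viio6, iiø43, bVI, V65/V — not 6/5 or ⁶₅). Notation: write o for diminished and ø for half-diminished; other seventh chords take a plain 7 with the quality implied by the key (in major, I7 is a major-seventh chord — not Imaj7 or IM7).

V43

Stacked in thirds the chord is E-G#-B-D: a dominant seventh chord on E.
In A major, E is the dominant; the diatonic dominant seventh chord there is V7.
With B in the bass the chord is in second inversion, so the figured bass is 43.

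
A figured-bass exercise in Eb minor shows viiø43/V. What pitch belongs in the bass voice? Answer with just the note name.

The applied chord viiø43/V is rooted on A: A-C-Eb-G.
The figure 43 means second inversion — the fifth is in the bass.

Eb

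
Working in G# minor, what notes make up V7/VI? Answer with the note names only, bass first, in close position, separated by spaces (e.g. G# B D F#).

B D# F# A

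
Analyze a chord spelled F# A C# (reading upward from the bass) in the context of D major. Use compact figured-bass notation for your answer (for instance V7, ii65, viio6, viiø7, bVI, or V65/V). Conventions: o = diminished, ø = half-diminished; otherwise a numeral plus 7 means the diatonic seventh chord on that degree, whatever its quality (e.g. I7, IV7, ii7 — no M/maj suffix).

Stacked in thirds the chord is F#-A-C#: a minor triad on F#.
In D major, F# is the mediant; the diatonic minor triad there is iii.

iii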